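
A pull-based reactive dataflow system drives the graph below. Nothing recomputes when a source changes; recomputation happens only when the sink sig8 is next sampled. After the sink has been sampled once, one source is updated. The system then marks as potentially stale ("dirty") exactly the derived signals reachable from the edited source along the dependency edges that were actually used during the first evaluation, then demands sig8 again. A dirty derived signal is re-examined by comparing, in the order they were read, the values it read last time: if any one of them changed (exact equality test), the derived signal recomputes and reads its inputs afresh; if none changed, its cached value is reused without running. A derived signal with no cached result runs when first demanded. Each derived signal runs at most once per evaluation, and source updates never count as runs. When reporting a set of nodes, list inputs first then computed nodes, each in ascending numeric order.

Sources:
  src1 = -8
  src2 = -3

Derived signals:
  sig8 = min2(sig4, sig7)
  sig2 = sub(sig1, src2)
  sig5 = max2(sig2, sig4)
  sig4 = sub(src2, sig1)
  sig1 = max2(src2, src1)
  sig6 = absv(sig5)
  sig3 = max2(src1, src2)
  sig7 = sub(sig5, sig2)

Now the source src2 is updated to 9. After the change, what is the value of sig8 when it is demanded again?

First evaluation (everything demanded from the output):
  sig1 = max2(-3, -8) = -3
  sig2 = sub(-3, -3) = 0
  sig4 = sub(-3, -3) = 0
  sig5 = max2(0, 0) = 0
  sig7 = sub(0, 0) = 0
  sig8 = min2(0, 0) = 0

Propagation after the edit:
  sig1: runs — src2 -3->9; result 9.
  sig2: runs — sig1 -3->9; src2 -3->9; result 0 (same value as before).
  sig4: runs — src2 -3->9; sig1 -3->9; result 0 (same value as before).
  sig5: checked — values it read are unchanged (sig2 unchanged, sig4 unchanged); reused cached 0 without running.
  sig7: checked — values it read are unchanged (sig5 unchanged, sig2 unchanged); reused cached 0 without running.
  sig8: checked — values it read are unchanged (sig4 unchanged, sig7 unchanged); reused cached 0 without running.

Key observation: the cutoff stops propagation at sig5 — its inputs' values are unchanged, so it reuses its cache.

New value of sig8: 0.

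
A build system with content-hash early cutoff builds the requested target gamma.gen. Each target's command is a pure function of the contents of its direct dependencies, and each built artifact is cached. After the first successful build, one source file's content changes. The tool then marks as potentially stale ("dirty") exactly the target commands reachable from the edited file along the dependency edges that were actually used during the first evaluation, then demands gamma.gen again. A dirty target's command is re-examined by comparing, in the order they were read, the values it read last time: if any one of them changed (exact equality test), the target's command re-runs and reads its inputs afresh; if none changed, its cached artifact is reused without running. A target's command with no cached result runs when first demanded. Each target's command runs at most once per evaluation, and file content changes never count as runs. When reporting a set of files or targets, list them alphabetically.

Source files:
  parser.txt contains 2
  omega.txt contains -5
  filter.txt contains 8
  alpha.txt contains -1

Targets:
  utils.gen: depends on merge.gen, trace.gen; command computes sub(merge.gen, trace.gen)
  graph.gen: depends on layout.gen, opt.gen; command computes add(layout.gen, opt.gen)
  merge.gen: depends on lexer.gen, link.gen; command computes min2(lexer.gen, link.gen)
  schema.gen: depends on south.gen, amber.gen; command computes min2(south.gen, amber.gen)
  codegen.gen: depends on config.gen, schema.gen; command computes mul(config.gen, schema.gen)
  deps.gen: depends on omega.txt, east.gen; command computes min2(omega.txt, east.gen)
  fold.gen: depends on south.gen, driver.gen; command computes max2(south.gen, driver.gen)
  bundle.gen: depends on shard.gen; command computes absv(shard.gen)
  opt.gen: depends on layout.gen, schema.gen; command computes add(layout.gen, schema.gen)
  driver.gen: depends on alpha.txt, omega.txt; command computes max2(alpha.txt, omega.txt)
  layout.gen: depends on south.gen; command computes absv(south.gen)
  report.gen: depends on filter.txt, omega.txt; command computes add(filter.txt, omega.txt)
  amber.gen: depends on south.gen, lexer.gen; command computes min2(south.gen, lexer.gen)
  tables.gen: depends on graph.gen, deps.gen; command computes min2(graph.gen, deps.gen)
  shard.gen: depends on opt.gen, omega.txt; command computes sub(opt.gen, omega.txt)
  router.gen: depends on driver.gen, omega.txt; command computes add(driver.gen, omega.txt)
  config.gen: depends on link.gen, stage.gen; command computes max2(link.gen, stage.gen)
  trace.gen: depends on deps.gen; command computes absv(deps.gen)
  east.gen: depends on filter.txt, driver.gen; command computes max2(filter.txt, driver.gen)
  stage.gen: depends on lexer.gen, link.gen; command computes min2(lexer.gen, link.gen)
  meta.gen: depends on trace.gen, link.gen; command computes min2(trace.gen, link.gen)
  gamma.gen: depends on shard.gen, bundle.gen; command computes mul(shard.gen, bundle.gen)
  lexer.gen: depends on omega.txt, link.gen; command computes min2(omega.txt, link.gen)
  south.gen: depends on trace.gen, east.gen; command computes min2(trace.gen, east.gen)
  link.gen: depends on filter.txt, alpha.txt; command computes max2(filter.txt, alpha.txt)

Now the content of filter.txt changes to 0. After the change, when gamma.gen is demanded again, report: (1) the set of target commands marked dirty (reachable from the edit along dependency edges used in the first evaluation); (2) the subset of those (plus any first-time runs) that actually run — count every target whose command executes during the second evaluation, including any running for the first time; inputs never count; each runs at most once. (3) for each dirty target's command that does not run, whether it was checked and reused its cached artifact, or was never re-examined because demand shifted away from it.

First evaluation (everything demanded from the output):
  driver.gen = max2(-1, -5) = -1
  east.gen = max2(8, -1) = 8
  deps.gen = min2(-5, 8) = -5
  link.gen = max2(8, -1) = 8
  lexer.gen = min2(-5, 8) = -5
  trace.gen = absv(-5) = 5
  south.gen = min2(5, 8) = 5
  amber.gen = min2(5, -5) = -5
  layout.gen = absv(5) = 5
  schema.gen = min2(5, -5) = -5
  opt.gen = add(5, -5) = 0
  shard.gen = sub(0, -5) = 5
  bundle.gen = absv(5) = 5
  gamma.gen = mul(5, 5) = 25

Propagation after the edit:
  east.gen: runs — filter.txt 8->0; result 0.
  deps.gen: runs — east.gen 8->0; result -5 (same value as before).
  link.gen: runs — filter.txt 8->0; result 0.
  lexer.gen: runs — link.gen 8->0; result -5 (same value as before).
  trace.gen: checked — values it read are unchanged (deps.gen unchanged); reused cached 5 without running.
  south.gen: runs — east.gen 8->0; result 0.
  amber.gen: runs — south.gen 5->0; result -5 (same value as before).
  layout.gen: runs — south.gen 5->0; result 0.
  schema.gen: runs — south.gen 5->0; result -5 (same value as before).
  opt.gen: runs — layout.gen 5->0; result -5.
  shard.gen: runs — opt.gen 0->-5; result 0.
  bundle.gen: runs — shard.gen 5->0; result 0.
  gamma.gen: runs — shard.gen 5->0; bundle.gen 5->0; result 0.

Key observation: the cutoff stops propagation at trace.gen — its inputs' values are unchanged, so it reuses its cache.

Marked dirty: amber.gen, bundle.gen, deps.gen, east.gen, gamma.gen, layout.gen, lexer.gen, link.gen, opt.gen, schema.gen, shard.gen, south.gen, trace.gen.
Target commands that run: amber.gen, bundle.gen, deps.gen, east.gen, gamma.gen, layout.gen, lexer.gen, link.gen, opt.gen, schema.gen, shard.gen, south.gen — 12 in total.
Checked but reused from cache: trace.gen.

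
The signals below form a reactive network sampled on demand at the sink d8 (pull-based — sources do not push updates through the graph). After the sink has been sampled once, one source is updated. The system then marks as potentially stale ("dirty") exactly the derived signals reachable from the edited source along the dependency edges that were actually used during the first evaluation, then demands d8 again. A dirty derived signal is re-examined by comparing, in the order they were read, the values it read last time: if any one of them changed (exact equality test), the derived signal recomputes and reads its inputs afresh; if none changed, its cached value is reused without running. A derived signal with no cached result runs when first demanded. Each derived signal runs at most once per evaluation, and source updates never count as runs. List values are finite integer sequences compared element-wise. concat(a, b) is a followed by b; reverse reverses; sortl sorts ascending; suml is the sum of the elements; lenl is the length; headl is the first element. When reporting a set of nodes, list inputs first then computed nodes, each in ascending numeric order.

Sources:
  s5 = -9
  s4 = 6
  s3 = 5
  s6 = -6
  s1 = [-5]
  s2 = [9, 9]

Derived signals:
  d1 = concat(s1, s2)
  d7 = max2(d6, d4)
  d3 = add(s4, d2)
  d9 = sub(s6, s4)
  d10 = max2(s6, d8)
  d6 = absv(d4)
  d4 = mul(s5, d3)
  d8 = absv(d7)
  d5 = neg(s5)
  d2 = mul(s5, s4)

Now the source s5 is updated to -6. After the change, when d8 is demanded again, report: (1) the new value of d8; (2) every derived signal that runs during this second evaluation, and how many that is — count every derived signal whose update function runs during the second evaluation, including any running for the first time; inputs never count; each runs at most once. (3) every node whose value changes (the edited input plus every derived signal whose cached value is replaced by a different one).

d8 now evaluates to 180.
Run set: d2, d3, d4, d6, d7, d8 (6 run).
Changed values: s5, d2, d3, d4, d6, d7, d8.

Initial pass — values computed on the first demand:
  d2 = mul(-9, 6) = -54
  d3 = add(6, -54) = -48
  d4 = mul(-9, -48) = 432
  d6 = absv(432) = 432
  d7 = max2(432, 432) = 432
  d8 = absv(432) = 432

Second demand — change propagation:
  d2: re-runs because s5 -9->-6; new result -36.
  d3: re-runs because d2 -54->-36; new result -30.
  d4: re-runs because s5 -9->-6; d3 -48->-30; new result 180.
  d6: re-runs because d4 432->180; new result 180.
  d7: re-runs because d6 432->180; d4 432->180; new result 180.
  d8: re-runs because d7 432->180; new result 180.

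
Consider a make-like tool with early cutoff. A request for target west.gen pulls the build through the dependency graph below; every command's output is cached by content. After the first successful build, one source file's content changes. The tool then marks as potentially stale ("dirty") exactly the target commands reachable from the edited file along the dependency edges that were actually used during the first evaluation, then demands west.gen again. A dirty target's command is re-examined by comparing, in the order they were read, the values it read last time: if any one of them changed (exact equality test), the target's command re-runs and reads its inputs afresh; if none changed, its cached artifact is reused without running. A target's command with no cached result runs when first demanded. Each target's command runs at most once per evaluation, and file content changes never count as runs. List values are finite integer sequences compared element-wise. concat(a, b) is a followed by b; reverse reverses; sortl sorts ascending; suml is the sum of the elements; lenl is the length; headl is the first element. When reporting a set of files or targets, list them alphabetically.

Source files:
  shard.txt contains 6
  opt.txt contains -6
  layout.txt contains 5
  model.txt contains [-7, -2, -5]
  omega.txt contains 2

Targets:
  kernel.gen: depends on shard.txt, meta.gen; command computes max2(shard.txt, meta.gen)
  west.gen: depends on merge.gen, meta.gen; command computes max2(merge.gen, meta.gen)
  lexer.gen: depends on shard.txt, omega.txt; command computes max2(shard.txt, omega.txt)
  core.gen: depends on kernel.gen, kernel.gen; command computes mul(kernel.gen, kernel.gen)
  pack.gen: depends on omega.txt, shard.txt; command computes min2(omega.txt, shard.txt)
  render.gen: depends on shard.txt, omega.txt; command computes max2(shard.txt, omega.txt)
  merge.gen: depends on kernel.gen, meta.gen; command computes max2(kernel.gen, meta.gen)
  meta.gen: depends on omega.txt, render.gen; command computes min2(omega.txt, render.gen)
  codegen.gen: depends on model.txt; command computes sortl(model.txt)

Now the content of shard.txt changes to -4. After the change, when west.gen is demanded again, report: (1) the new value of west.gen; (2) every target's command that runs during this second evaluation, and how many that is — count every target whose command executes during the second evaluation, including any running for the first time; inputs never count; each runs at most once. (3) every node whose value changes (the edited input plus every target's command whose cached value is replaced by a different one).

First demand of the output computes:
  render.gen = max2(6, 2) = 6
  meta.gen = min2(2, 6) = 2
  kernel.gen = max2(6, 2) = 6
  merge.gen = max2(6, 2) = 6
  west.gen = max2(6, 2) = 6

After the edit, cleaning proceeds:
  render.gen: a read changed (shard.txt 6->-4) — executes, giving 2.
  meta.gen: a read changed (render.gen 6->2) — executes, giving 2 — identical to its old value.
  kernel.gen: a read changed (shard.txt 6->-4) — executes, giving 2.
  merge.gen: a read changed (kernel.gen 6->2) — executes, giving 2.
  west.gen: a read changed (merge.gen 6->2) — executes, giving 2.

Demanding west.gen again yields 2.
5 target commands run: kernel.gen, merge.gen, meta.gen, render.gen, west.gen.
The nodes whose values change: kernel.gen, merge.gen, render.gen, shard.txt, west.gen.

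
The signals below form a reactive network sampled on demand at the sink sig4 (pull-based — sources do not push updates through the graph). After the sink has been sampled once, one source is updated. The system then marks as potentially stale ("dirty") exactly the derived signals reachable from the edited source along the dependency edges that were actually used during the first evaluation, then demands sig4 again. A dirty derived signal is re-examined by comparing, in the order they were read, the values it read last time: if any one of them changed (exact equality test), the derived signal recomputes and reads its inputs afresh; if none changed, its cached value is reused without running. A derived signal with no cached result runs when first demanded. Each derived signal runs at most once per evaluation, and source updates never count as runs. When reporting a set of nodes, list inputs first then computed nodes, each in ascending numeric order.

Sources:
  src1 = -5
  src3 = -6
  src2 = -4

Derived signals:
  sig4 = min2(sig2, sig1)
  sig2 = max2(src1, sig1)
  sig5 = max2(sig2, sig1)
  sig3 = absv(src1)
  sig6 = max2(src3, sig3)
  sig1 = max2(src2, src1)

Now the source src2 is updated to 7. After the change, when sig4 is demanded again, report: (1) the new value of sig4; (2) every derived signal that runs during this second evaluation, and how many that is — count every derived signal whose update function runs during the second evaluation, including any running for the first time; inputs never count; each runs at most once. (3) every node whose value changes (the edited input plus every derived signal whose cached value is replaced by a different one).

Initial pass — values computed on the first demand:
  sig1 = max2(-4, -5) = -4
  sig2 = max2(-5, -4) = -4
  sig4 = min2(-4, -4) = -4

Second demand — change propagation:
  sig1: re-runs because src2 -4->7; new result 7.
  sig2: re-runs because sig1 -4->7; new result 7.
  sig4: re-runs because sig2 -4->7; sig1 -4->7; new result 7.

sig4 now evaluates to 7.
Run set: sig1, sig2, sig4 (3 run).
Changed values: src2, sig1, sig2, sig4.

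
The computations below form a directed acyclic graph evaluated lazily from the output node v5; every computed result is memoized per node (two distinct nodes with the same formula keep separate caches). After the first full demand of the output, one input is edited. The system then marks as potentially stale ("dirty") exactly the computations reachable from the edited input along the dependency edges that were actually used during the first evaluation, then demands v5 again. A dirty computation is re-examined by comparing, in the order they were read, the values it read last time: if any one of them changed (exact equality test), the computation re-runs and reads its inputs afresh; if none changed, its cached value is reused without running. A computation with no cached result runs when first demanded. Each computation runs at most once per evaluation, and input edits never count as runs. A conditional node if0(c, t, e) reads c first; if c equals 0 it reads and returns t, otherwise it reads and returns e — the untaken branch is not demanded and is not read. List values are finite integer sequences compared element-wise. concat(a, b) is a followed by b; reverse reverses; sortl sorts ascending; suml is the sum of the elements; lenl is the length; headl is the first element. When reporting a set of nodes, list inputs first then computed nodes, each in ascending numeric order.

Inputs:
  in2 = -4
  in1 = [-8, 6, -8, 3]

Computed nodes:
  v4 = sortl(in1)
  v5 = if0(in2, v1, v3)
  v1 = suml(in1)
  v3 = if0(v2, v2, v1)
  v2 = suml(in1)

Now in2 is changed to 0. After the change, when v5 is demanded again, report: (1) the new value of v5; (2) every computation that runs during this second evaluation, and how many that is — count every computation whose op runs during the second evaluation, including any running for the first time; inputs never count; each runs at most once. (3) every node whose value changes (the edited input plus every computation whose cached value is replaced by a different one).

Demanding v5 again yields -7.
1 computations run: v5.
The nodes whose values change: in2.

First demand of the output computes:
  v1 = suml([-8, 6, -8, 3]) = -7
  v2 = suml([-8, 6, -8, 3]) = -7
  v3 = if0(v2=-7 -> else branch v1) = -7
  v5 = if0(in2=-4 -> else branch v3) = -7

After the edit, cleaning proceeds:
  v5: a read changed (in2 -4->0) — executes, giving -7 — identical to its old value.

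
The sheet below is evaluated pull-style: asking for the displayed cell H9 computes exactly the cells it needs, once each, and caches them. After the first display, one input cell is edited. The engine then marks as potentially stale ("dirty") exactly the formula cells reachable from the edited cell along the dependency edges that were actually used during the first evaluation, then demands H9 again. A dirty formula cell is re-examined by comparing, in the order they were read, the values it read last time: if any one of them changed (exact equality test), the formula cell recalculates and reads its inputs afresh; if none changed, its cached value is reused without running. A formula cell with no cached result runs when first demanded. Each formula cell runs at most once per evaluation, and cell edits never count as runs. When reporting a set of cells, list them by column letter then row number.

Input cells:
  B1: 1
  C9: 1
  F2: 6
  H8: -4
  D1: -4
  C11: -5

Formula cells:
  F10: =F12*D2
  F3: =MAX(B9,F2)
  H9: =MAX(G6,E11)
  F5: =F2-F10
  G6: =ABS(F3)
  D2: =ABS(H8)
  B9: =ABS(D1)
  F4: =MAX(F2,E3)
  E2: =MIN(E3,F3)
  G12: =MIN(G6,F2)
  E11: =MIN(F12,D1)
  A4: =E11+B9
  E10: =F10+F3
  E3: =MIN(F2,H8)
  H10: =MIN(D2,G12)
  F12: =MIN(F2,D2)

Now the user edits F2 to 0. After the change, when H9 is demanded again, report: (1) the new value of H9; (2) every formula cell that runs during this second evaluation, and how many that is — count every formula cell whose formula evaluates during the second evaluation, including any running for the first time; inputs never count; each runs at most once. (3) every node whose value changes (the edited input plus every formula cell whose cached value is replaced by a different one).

First demand of the output computes:
  B9 = ABS(-4) = 4
  D2 = ABS(-4) = 4
  F3 = MAX(4, 6) = 6
  F12 = MIN(6, 4) = 4
  E11 = MIN(4, -4) = -4
  G6 = ABS(6) = 6
  H9 = MAX(6, -4) = 6

After the edit, cleaning proceeds:
  F3: a read changed (F2 6->0) — executes, giving 4.
  F12: a read changed (F2 6->0) — executes, giving 0.
  E11: a read changed (F12 4->0) — executes, giving -4 — identical to its old value.
  G6: a read changed (F3 6->4) — executes, giving 4.
  H9: a read changed (G6 6->4) — executes, giving 4.

Demanding H9 again yields 4.
5 formula cells run: E11, F3, F12, G6, H9.
The nodes whose values change: F2, F3, F12, G6, H9.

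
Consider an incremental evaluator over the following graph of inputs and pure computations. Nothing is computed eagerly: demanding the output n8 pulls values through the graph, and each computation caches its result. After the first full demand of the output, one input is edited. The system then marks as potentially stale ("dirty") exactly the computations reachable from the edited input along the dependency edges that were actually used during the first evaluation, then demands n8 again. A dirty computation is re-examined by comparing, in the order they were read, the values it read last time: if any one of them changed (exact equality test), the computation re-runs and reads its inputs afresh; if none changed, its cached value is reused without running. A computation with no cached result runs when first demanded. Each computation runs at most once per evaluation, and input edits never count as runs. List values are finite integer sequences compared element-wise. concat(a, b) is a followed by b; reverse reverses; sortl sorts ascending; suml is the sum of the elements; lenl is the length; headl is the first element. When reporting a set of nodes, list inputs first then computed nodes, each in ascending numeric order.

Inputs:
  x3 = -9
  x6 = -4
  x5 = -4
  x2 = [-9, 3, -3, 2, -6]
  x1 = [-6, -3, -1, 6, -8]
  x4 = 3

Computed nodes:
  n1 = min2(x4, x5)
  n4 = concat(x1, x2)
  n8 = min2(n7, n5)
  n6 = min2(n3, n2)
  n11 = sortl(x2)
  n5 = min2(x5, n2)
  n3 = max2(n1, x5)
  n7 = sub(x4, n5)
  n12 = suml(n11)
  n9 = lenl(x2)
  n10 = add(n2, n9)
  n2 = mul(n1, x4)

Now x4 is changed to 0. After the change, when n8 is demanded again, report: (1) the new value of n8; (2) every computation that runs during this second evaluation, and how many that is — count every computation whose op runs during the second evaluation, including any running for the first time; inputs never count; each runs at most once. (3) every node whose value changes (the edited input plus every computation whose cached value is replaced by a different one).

n8 now evaluates to -4.
Run set: n1, n2, n5, n7, n8 (5 run).
Changed values: x4, n2, n5, n7, n8.

Initial pass — values computed on the first demand:
  n1 = min2(3, -4) = -4
  n2 = mul(-4, 3) = -12
  n5 = min2(-4, -12) = -12
  n7 = sub(3, -12) = 15
  n8 = min2(15, -12) = -12

Second demand — change propagation:
  n1: re-runs because x4 3->0; new result -4 (unchanged).
  n2: re-runs because x4 3->0; new result 0.
  n5: re-runs because n2 -12->0; new result -4.
  n7: re-runs because x4 3->0; n5 -12->-4; new result 4.
  n8: re-runs because n7 15->4; n5 -12->-4; new result -4.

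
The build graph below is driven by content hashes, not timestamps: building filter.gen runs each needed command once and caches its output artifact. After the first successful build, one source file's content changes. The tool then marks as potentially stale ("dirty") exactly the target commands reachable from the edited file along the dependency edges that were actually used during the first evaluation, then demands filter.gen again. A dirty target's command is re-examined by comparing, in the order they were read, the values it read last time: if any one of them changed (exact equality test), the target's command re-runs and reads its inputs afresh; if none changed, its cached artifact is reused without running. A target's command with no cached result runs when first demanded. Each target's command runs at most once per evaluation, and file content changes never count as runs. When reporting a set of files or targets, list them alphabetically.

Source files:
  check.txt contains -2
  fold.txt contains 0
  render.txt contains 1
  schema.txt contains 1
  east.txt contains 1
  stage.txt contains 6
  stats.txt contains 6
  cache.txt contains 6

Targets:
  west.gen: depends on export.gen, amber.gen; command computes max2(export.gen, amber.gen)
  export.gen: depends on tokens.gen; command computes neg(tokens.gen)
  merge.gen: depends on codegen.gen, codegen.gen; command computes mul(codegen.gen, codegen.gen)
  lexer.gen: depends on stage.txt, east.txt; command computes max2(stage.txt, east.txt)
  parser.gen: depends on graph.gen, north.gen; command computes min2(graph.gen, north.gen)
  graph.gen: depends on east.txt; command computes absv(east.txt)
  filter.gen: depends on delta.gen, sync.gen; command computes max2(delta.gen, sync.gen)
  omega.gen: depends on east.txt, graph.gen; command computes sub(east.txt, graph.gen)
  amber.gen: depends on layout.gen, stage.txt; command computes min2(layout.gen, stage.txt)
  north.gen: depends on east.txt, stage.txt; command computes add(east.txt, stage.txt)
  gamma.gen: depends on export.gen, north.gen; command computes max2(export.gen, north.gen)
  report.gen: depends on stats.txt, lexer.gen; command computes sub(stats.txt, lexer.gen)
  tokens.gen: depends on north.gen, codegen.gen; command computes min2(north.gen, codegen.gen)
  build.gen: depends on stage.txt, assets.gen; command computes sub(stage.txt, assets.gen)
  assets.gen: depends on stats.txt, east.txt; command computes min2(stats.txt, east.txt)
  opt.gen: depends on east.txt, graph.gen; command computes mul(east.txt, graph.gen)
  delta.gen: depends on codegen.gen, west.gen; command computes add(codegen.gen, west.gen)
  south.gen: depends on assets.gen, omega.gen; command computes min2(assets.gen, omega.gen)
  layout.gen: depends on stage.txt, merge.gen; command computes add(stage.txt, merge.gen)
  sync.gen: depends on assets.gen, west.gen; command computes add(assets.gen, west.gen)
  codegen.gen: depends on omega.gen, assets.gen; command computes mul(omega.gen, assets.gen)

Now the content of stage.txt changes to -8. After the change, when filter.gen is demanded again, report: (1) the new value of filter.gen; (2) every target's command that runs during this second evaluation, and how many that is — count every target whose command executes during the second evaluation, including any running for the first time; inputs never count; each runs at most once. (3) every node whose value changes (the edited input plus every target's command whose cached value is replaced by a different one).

filter.gen now evaluates to 8.
Run set: amber.gen, delta.gen, export.gen, filter.gen, layout.gen, north.gen, sync.gen, tokens.gen, west.gen (9 run).
Changed values: amber.gen, delta.gen, export.gen, filter.gen, layout.gen, north.gen, stage.txt, sync.gen, tokens.gen, west.gen.

Initial pass — values computed on the first demand:
  assets.gen = min2(6, 1) = 1
  graph.gen = absv(1) = 1
  north.gen = add(1, 6) = 7
  omega.gen = sub(1, 1) = 0
  codegen.gen = mul(0, 1) = 0
  merge.gen = mul(0, 0) = 0
  layout.gen = add(6, 0) = 6
  amber.gen = min2(6, 6) = 6
  tokens.gen = min2(7, 0) = 0
  export.gen = neg(0) = 0
  west.gen = max2(0, 6) = 6
  delta.gen = add(0, 6) = 6
  sync.gen = add(1, 6) = 7
  filter.gen = max2(6, 7) = 7

Second demand — change propagation:
  layout.gen: re-runs because stage.txt 6->-8; new result -8.
  amber.gen: re-runs because layout.gen 6->-8; stage.txt 6->-8; new result -8.
  north.gen: re-runs because stage.txt 6->-8; new result -7.
  tokens.gen: re-runs because north.gen 7->-7; new result -7.
  export.gen: re-runs because tokens.gen 0->-7; new result 7.
  west.gen: re-runs because export.gen 0->7; amber.gen 6->-8; new result 7.
  delta.gen: re-runs because west.gen 6->7; new result 7.
  sync.gen: re-runs because west.gen 6->7; new result 8.
  filter.gen: re-runs because delta.gen 6->7; sync.gen 7->8; new result 8.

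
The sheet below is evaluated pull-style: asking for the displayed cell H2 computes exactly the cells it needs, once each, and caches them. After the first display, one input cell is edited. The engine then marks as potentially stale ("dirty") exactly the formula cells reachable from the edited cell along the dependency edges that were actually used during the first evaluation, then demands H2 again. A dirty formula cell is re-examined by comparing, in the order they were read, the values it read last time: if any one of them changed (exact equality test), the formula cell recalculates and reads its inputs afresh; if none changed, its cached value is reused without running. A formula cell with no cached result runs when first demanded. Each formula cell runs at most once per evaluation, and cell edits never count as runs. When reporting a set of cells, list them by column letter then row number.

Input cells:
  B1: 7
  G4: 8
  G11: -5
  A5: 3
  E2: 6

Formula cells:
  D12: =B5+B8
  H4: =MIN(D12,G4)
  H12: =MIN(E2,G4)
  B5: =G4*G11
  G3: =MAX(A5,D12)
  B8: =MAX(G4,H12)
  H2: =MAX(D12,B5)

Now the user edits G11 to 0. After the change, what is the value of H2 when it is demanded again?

First demand of the output computes:
  B5 = 8 * -5 = -40
  H12 = MIN(6, 8) = 6
  B8 = MAX(8, 6) = 8
  D12 = -40 + 8 = -32
  H2 = MAX(-32, -40) = -32

After the edit, cleaning proceeds:
  B5: a read changed (G11 -5->0) — executes, giving 0.
  D12: a read changed (B5 -40->0) — executes, giving 8.
  H2: a read changed (D12 -32->8; B5 -40->0) — executes, giving 8.

Demanding H2 again yields 8.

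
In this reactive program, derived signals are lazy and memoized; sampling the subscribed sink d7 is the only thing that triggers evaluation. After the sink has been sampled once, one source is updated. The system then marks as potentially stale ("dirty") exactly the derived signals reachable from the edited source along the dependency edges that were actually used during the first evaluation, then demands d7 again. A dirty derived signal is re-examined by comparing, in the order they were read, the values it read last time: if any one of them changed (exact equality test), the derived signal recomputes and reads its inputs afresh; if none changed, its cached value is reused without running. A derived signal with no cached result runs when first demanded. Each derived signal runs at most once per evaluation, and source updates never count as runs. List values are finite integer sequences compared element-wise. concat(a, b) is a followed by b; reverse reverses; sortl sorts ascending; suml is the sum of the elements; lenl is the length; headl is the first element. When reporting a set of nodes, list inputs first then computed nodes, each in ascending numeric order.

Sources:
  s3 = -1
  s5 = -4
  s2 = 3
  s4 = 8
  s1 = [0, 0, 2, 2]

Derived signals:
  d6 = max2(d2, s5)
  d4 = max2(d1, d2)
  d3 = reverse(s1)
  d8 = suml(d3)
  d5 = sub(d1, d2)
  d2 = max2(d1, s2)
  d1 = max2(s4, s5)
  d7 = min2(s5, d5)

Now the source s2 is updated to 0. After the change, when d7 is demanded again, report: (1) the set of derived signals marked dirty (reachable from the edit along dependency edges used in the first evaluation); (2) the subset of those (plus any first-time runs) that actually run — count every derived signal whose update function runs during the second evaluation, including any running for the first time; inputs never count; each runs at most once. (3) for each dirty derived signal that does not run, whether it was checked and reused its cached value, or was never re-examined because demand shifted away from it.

First demand of the output computes:
  d1 = max2(8, -4) = 8
  d2 = max2(8, 3) = 8
  d5 = sub(8, 8) = 0
  d7 = min2(-4, 0) = -4

After the edit, cleaning proceeds:
  d2: a read changed (s2 3->0) — executes, giving 8 — identical to its old value.
  d5: dirty, but its reads are unchanged (d1 unchanged, d2 unchanged); cached 0 stands.
  d7: dirty, but its reads are unchanged (s5 unchanged, d5 unchanged); cached -4 stands.

Note the absorption at d2: it re-runs yet its value is the same, leaving the output's value untouched.

The edit dirties: d2, d5, d7.
1 derived signals run: d2.
Cache hits after checking: d5, d7.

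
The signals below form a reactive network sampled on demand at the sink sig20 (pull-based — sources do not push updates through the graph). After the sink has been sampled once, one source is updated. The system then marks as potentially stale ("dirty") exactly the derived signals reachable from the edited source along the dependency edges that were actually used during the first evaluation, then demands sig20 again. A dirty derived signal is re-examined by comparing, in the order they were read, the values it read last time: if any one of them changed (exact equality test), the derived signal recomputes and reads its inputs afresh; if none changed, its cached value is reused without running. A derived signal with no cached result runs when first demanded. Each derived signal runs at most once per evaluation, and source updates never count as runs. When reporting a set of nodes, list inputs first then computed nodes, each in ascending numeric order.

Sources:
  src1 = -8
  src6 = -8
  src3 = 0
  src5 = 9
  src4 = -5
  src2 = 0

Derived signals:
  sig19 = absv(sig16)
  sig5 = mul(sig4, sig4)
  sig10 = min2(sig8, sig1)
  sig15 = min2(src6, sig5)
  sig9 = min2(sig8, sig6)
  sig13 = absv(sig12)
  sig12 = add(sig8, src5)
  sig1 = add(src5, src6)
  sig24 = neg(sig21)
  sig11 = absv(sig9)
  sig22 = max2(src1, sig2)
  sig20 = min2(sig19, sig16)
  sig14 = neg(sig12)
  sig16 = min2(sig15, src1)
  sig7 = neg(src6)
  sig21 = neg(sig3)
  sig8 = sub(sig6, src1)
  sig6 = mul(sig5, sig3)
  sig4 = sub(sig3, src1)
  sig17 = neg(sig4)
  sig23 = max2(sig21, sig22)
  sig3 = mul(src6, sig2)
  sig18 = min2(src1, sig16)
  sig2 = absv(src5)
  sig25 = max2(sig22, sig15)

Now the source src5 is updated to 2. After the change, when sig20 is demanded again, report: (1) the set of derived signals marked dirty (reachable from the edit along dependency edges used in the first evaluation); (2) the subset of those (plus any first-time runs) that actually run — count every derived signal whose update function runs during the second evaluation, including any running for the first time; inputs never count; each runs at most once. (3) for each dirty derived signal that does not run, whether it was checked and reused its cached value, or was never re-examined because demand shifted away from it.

Dirty set: sig2, sig3, sig4, sig5, sig15, sig16, sig19, sig20.
Run set: sig2, sig3, sig4, sig5, sig15 (5 run).
Re-examined without running (cache reused): sig16, sig19, sig20.
The important point: sig15 recomputes to an identical value, and the output ends up unchanged.

Initial pass — values computed on the first demand:
  sig2 = absv(9) = 9
  sig3 = mul(-8, 9) = -72
  sig4 = sub(-72, -8) = -64
  sig5 = mul(-64, -64) = 4096
  sig15 = min2(-8, 4096) = -8
  sig16 = min2(-8, -8) = -8
  sig19 = absv(-8) = 8
  sig20 = min2(8, -8) = -8

Second demand — change propagation:
  sig2: re-runs because src5 9->2; new result 2.
  sig3: re-runs because sig2 9->2; new result -16.
  sig4: re-runs because sig3 -72->-16; new result -8.
  sig5: re-runs because sig4 -64->-8; sig4 -64->-8; new result 64.
  sig15: re-runs because sig5 4096->64; new result -8 (unchanged).
  sig16: re-examined; everything it read last time is the same (sig15 unchanged, src1 unchanged) — cache -8 kept, no run.
  sig19: re-examined; everything it read last time is the same (sig16 unchanged) — cache 8 kept, no run.
  sig20: re-examined; everything it read last time is the same (sig19 unchanged, sig16 unchanged) — cache -8 kept, no run.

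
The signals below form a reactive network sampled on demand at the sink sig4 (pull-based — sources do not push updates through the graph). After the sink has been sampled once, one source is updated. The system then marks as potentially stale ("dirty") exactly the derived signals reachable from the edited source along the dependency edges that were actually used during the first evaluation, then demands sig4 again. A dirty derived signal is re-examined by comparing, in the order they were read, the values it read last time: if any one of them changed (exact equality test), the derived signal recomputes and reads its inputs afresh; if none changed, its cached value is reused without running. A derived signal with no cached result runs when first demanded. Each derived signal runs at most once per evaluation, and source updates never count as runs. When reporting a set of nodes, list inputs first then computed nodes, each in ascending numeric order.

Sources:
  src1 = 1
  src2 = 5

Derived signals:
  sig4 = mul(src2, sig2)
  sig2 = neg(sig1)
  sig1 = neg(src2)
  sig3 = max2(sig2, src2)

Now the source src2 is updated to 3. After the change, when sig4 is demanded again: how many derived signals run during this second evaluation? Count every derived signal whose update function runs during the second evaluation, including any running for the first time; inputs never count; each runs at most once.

Initial pass — values computed on the first demand:
  sig1 = neg(5) = -5
  sig2 = neg(-5) = 5
  sig4 = mul(5, 5) = 25

Second demand — change propagation:
  sig1: re-runs because src2 5->3; new result -3.
  sig2: re-runs because sig1 -5->-3; new result 3.
  sig4: re-runs because src2 5->3; sig2 5->3; new result 9.

Run set: sig1, sig2, sig4 (3 run).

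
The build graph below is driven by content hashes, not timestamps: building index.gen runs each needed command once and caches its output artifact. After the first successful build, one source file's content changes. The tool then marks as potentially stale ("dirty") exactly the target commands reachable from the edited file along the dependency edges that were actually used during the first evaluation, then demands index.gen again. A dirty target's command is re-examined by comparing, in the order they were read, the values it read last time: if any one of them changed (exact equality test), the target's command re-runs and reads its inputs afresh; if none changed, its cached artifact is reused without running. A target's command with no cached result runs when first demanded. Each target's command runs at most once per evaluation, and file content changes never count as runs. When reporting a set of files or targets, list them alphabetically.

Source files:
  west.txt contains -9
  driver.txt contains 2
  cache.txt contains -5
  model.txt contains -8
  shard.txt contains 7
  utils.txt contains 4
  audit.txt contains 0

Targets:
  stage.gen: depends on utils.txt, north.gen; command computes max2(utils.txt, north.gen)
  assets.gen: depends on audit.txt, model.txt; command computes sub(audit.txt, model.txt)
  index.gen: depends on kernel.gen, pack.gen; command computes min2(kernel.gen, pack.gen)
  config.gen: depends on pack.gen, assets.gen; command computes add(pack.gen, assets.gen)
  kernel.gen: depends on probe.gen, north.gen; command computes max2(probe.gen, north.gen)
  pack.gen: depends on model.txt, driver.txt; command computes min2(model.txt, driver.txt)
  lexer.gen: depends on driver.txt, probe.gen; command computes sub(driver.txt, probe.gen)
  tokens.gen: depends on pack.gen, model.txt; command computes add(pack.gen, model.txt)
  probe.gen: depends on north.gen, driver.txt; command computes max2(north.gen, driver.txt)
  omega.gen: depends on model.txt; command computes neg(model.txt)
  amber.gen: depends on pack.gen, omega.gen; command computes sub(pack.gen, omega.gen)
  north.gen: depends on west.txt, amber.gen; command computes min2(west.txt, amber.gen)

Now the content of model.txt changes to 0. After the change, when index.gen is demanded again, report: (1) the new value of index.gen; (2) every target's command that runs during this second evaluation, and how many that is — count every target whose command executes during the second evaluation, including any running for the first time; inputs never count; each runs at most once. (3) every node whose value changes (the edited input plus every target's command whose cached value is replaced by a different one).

index.gen now evaluates to 0.
Run set: amber.gen, index.gen, kernel.gen, north.gen, omega.gen, pack.gen, probe.gen (7 run).
Changed values: amber.gen, index.gen, model.txt, north.gen, omega.gen, pack.gen.

Initial pass — values computed on the first demand:
  omega.gen = neg(-8) = 8
  pack.gen = min2(-8, 2) = -8
  amber.gen = sub(-8, 8) = -16
  north.gen = min2(-9, -16) = -16
  probe.gen = max2(-16, 2) = 2
  kernel.gen = max2(2, -16) = 2
  index.gen = min2(2, -8) = -8

Second demand — change propagation:
  omega.gen: re-runs because model.txt -8->0; new result 0.
  pack.gen: re-runs because model.txt -8->0; new result 0.
  amber.gen: re-runs because pack.gen -8->0; omega.gen 8->0; new result 0.
  north.gen: re-runs because amber.gen -16->0; new result -9.
  probe.gen: re-runs because north.gen -16->-9; new result 2 (unchanged).
  kernel.gen: re-runs because north.gen -16->-9; new result 2 (unchanged).
  index.gen: re-runs because pack.gen -8->0; new result 0.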